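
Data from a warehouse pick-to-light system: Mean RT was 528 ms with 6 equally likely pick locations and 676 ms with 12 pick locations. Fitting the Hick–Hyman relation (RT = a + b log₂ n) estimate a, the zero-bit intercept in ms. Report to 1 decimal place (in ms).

145.4 ms

Slope: b = (676 − 528) / (log₂ 12 − log₂ 6) = 148/1.0000 = 148.000 ms/bit.
a = RT₁ − b·log₂ n₁ = 528 − 148.000 × 2.5850 = 145.426 ms.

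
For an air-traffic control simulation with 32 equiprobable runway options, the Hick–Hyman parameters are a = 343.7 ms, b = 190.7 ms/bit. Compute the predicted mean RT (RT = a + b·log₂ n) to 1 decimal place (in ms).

1297.2 ms

log₂(32) = 5 bits, so RT = 343.7 + 190.7 × 5 ≈ 1297.200 ms.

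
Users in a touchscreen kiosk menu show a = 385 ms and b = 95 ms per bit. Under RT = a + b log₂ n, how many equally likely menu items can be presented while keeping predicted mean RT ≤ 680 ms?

Information budget: (680 − 385)/95 = 3.1053 bits, so n ≤ 2^3.1053 = 8.606 → at most 8.

8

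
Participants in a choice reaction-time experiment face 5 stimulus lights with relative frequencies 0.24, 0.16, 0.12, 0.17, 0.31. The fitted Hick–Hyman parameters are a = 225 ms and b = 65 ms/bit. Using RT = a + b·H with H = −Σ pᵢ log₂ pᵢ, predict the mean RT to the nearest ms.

H = 0.24·log₂(1/0.24) + 0.16·log₂(1/0.16) + 0.12·log₂(1/0.12) + 0.17·log₂(1/0.17) + 0.31·log₂(1/0.31) = 2.2426 bits.
RT = 225 + 65 × 2.2426 = 370.77 ms.

371 ms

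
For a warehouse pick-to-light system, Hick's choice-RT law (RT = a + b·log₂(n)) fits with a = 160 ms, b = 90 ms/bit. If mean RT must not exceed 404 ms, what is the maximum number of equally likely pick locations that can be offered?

6

Information budget: (404 − 160)/90 = 2.7111 bits, so n ≤ 2^2.7111 = 6.548 → at most 6.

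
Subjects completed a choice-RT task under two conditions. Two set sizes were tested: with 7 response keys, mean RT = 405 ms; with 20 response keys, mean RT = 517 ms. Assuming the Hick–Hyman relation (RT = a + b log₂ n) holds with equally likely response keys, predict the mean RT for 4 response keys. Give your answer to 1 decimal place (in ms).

RT is linear in log₂ n, so two points fix the line:
  b = (517 − 405) / (log₂ 20 − log₂ 7) = 112 / (4.3219 − 2.8074) = 73.948 ms/bit
  a = 405 − 73.948 × 2.8074 = 197.401 ms
Then RT(4) = 197.401 + 73.948 × log₂ 4 = 197.401 + 73.948 × 2 ≈ 345.298 ms.

345.3 ms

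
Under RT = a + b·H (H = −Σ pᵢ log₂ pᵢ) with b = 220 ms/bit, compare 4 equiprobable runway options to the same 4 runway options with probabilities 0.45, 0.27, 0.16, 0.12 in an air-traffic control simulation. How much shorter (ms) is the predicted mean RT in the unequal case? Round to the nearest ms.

Equiprobable entropy H₀ = log₂ 4 = 2.0000 bits.
Skewed entropy H = −Σ pᵢ log₂ pᵢ = 1.8185 bits.
ΔRT = b·(H₀ − H) = 220 × 0.1815 = 39.93 ms.

40 ms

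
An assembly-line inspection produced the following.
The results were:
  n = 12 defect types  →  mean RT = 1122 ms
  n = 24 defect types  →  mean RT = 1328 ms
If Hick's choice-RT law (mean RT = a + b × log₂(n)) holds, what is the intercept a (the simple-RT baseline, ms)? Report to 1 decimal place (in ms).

b = (RT₂ − RT₁)/(log₂ n₂ − log₂ n₁) = (1328 − 1122)/(4.5850 − 3.5850) = 206.000 ms/bit.
Intercept: a = 1122 − 206.000·log₂(12) = 383.498 ms.

383.5 ms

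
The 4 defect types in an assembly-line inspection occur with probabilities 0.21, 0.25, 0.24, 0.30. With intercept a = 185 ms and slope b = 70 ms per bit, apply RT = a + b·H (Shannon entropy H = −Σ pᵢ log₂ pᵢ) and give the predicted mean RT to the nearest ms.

Entropy contributions −pᵢ log₂ pᵢ: 0.4728, 0.5000, 0.4941, 0.5211; sum H = 1.9880 bits.
RT = a + bH = 185 + 70·1.9880 = 324.16 ms.

324 ms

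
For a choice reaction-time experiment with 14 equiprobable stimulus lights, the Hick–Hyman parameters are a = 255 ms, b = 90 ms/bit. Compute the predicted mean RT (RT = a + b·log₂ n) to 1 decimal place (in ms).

log₂(14) = 3.8074 bits, so RT = 255 + 90 × 3.8074 ≈ 597.662 ms.

597.7 ms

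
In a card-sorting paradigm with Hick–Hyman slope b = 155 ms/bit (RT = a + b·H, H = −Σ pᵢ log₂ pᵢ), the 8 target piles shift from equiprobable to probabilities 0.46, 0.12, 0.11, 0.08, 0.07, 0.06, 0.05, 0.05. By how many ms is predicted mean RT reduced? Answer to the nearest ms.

The RT saving is b·ΔH. Equiprobable H₀ = log₂(8) = 3.0000 bits; with the given probabilities H = 2.4685 bits.
b·(H₀ − H) = 155 × (3.0000 − 2.4685) = 82.39 ms.

82 ms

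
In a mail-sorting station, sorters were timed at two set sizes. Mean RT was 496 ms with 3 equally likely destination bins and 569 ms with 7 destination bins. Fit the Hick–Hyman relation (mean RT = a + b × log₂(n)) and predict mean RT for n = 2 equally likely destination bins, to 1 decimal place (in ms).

461.1 ms

With log₂ n on the abscissa the relation is linear; from the two conditions:
  b = (569 − 496) / (log₂ 7 − log₂ 3) = 73 / (2.8074 − 1.5850) = 59.719 ms/bit
  a = 496 − 59.719 × 1.5850 = 401.348 ms
Then RT(2) = 401.348 + 59.719 × log₂ 2 = 401.348 + 59.719 × 1 ≈ 461.067 ms.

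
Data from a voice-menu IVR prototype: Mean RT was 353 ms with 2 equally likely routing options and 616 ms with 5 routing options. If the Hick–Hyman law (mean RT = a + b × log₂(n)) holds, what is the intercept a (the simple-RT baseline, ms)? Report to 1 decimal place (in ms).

b = (RT₂ − RT₁)/(log₂ n₂ − log₂ n₁) = (616 − 353)/(2.3219 − 1) = 198.952 ms/bit.
a = RT₁ − b·log₂ n₁ = 353 − 198.952 × 1 = 154.048 ms.

154.0 ms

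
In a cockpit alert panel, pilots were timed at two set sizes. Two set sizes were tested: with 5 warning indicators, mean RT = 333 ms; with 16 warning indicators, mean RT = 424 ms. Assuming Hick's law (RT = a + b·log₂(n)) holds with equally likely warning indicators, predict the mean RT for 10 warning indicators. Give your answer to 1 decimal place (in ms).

387.2 ms

RT is linear in log₂ n, so two points fix the line:
  b = (424 − 333) / (log₂ 16 − log₂ 5) = 91 / (4 − 2.3219) = 54.229 ms/bit
  a = 333 − 54.229 × 2.3219 = 207.084 ms
Then RT(10) = 207.084 + 54.229 × log₂ 10 = 207.084 + 54.229 × 3.3219 ≈ 387.229 ms.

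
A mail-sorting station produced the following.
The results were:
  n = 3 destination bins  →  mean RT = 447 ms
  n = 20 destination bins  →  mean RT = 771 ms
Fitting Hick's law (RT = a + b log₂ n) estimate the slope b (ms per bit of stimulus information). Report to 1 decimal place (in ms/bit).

Slope: b = (771 − 447) / (log₂ 20 − log₂ 3) = 324/2.7370 = 118.379 ms/bit.

118.4 ms/bit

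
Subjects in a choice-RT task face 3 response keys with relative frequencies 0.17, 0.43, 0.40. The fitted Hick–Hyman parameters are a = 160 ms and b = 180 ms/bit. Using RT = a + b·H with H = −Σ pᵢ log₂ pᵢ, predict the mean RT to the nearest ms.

428 ms

Entropy contributions −pᵢ log₂ pᵢ: 0.4346, 0.5236, 0.5288; sum H = 1.4869 bits.
RT = a + bH = 160 + 180·1.4869 = 427.65 ms.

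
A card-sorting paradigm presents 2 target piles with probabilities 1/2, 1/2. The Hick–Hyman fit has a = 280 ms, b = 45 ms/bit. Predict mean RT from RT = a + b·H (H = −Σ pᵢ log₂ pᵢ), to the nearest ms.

325 ms

Each term −pᵢ log₂ pᵢ: 0.5·1 + 0.5·1; summed, H = 1.000 bits.
Mean RT = a + bH = 280 + 45·1.000 = 325.00 ms.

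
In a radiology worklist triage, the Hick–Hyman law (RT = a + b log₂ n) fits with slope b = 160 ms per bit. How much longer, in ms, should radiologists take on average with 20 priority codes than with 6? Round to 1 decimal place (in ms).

The intercept a cancels: ΔRT = b·(log₂ n₂ − log₂ n₁) = b·log₂(n₂/n₁).
log₂(20) − log₂(6) = 4.3219 − 2.5850 = 1.7370.
ΔRT = 160 × 1.7370 = 277.914 ms.

277.9 ms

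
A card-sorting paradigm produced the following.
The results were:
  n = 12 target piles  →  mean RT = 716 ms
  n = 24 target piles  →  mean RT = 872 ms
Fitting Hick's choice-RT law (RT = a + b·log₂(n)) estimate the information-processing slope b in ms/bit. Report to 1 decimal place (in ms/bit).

The slope on a log₂ axis is (872 − 716) / (4.5850 − 3.5850) = 156.000 ms/bit.

156.0 ms/bit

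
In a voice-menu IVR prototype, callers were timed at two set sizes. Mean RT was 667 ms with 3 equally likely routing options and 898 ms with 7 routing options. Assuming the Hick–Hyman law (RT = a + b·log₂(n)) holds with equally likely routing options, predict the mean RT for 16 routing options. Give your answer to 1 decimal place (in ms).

1123.4 ms

Solve the two-equation system in a and b:
  b = (898 − 667) / (log₂ 7 − log₂ 3) = 231 / (2.8074 − 1.5850) = 188.974 ms/bit
  a = 667 − 188.974 × 1.5850 = 367.484 ms
Then RT(16) = 367.484 + 188.974 × log₂ 16 = 367.484 + 188.974 × 4 ≈ 1123.379 ms.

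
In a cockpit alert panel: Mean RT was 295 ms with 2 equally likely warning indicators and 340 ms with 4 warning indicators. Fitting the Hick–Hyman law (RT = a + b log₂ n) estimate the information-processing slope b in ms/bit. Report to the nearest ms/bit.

45 ms/bit

b = (RT₂ − RT₁)/(log₂ n₂ − log₂ n₁) = (340 − 295)/(2 − 1) = 45 ms/bit.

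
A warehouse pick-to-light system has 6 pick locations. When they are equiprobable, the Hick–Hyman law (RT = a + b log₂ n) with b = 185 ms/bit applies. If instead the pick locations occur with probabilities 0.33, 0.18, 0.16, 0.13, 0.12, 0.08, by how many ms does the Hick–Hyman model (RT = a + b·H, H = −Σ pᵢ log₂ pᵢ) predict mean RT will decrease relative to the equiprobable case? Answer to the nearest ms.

27 ms

The RT saving is b·ΔH. Equiprobable H₀ = log₂(6) = 2.5850 bits; with the given probabilities H = 2.4374 bits.
b·(H₀ − H) = 185 × (2.5850 − 2.4374) = 27.31 ms.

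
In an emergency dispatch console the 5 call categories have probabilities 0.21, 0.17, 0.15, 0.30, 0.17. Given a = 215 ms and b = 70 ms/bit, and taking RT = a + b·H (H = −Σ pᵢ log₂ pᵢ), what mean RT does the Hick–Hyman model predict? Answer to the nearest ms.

374 ms

H = 0.21·log₂(1/0.21) + 0.17·log₂(1/0.17) + 0.15·log₂(1/0.15) + 0.30·log₂(1/0.30) + 0.17·log₂(1/0.17) = 2.2736 bits.
RT = 215 + 70 × 2.2736 = 374.15 ms.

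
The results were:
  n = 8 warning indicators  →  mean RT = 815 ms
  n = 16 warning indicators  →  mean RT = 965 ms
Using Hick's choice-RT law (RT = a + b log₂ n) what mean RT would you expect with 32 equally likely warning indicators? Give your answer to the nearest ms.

1115 ms

Solve the two-equation system in a and b:
  b = (965 − 815) / (log₂ 16 − log₂ 8) = 150 / (4 − 3) = 150 ms/bit
  a = 815 − 150 × 3 = 365 ms
Then RT(32) = 365 + 150 × log₂ 32 = 365 + 150 × 5 ≈ 1115.000 ms.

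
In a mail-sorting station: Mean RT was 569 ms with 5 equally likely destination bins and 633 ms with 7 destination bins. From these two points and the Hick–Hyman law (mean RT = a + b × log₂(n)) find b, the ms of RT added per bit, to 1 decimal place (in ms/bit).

131.8 ms/bit

The slope on a log₂ axis is (633 − 569) / (2.8074 − 2.3219) = 131.843 ms/bit.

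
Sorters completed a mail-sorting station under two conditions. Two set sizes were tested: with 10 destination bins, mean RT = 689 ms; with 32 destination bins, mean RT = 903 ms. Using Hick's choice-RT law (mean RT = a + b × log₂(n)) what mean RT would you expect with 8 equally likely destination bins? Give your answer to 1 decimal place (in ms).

647.9 ms

Solve the two-equation system in a and b:
  b = (903 − 689) / (log₂ 32 − log₂ 10) = 214 / (5 − 3.3219) = 127.527 ms/bit
  a = 689 − 127.527 × 3.3219 = 265.363 ms
Then RT(8) = 265.363 + 127.527 × log₂ 8 = 265.363 + 127.527 × 3 ≈ 647.945 ms.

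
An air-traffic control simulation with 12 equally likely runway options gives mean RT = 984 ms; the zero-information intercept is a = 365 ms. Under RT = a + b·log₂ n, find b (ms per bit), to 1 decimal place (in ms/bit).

b = (984 − 365) / log₂(12) = 619 / 3.5850 = 172.666 ms/bit.

172.7 ms/bit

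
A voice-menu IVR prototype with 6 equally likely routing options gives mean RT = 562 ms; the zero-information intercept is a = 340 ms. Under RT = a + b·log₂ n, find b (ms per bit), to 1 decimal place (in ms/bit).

log₂(6) = 2.5850 bits.
b = (RT − a)/log₂ n = (562 − 340) / 2.5850 = 85.881 ms/bit.

85.9 ms/bit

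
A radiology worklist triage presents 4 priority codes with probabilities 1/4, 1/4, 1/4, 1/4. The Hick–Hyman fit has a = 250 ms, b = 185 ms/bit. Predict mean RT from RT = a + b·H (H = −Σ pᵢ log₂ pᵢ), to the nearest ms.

620 ms

Each term −pᵢ log₂ pᵢ: 0.25·2 + 0.25·2 + 0.25·2 + 0.25·2; summed, H = 2.000 bits.
Mean RT = a + bH = 250 + 185·2.000 = 620.00 ms.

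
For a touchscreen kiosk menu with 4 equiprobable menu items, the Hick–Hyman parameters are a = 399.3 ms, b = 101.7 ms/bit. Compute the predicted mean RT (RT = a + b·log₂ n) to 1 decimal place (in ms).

602.7 ms

log₂(4) = 2 bits, so RT = 399.3 + 101.7 × 2 ≈ 602.700 ms.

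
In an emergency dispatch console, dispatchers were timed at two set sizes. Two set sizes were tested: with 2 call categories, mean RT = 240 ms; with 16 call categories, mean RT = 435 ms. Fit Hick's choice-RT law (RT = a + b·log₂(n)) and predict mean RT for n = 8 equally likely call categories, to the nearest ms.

370 ms

RT is linear in log₂ n, so two points fix the line:
  b = (435 − 240) / (log₂ 16 − log₂ 2) = 195 / (4 − 1) = 65 ms/bit
  a = 240 − 65 × 1 = 175 ms
Then RT(8) = 175 + 65 × log₂ 8 = 175 + 65 × 3 ≈ 370.000 ms.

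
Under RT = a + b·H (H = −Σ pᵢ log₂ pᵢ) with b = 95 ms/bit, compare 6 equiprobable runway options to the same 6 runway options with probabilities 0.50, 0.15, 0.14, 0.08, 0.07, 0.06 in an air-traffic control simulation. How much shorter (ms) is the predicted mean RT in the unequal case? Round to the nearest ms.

Equiprobable entropy H₀ = log₂ 6 = 2.5850 bits.
Skewed entropy H = −Σ pᵢ log₂ pᵢ = 2.1113 bits.
ΔRT = b·(H₀ − H) = 95 × 0.4737 = 45.00 ms.

45 ms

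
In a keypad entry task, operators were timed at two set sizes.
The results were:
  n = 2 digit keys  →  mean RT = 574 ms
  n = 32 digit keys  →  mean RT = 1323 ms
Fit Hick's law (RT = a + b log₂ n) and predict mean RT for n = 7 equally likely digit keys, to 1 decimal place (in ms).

Fit slope and intercept:
  b = (1323 − 574) / (log₂ 32 − log₂ 2) = 749 / (5 − 1) = 187.250 ms/bit
  a = 574 − 187.250 × 1 = 386.750 ms
Then RT(7) = 386.750 + 187.250 × log₂ 7 = 386.750 + 187.250 × 2.8074 ≈ 912.427 ms.

912.4 ms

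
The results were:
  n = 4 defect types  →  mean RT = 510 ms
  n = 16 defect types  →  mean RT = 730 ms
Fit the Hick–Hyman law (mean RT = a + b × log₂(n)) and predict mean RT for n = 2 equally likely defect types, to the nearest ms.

RT is linear in log₂ n, so two points fix the line:
  b = (730 − 510) / (log₂ 16 − log₂ 4) = 220 / (4 − 2) = 110 ms/bit
  a = 510 − 110 × 2 = 290 ms
Then RT(2) = 290 + 110 × log₂ 2 = 290 + 110 × 1 ≈ 400.000 ms.

400 ms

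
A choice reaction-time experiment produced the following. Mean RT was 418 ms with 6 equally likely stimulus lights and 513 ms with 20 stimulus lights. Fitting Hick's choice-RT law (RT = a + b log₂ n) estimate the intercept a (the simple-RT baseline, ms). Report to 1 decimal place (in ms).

276.6 ms

The slope on a log₂ axis is (513 − 418) / (4.3219 − 2.5850) = 54.693 ms/bit.
a = RT₁ − b·log₂ n₁ = 418 − 54.693 × 2.5850 = 276.620 ms.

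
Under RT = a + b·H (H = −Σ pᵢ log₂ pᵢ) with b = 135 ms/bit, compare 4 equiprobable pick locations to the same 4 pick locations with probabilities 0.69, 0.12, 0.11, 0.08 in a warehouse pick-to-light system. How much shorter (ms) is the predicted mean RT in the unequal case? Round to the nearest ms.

Equiprobable entropy H₀ = log₂ 4 = 2.0000 bits.
Skewed entropy H = −Σ pᵢ log₂ pᵢ = 1.3782 bits.
ΔRT = b·(H₀ − H) = 135 × 0.6218 = 83.94 ms.

84 ms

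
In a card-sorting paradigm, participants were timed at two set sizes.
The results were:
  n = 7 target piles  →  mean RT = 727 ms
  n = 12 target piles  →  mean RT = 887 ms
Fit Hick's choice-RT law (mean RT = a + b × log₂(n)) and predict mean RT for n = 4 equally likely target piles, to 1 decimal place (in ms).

Fit slope and intercept:
  b = (887 − 727) / (log₂ 12 − log₂ 7) = 160 / (3.5850 − 2.8074) = 205.759 ms/bit
  a = 727 − 205.759 × 2.8074 = 149.361 ms
Then RT(4) = 149.361 + 205.759 × log₂ 4 = 149.361 + 205.759 × 2 ≈ 560.879 ms.

560.9 ms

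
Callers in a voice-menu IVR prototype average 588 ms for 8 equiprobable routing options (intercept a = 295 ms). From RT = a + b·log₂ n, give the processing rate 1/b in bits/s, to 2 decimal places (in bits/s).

Choice component = 588 − 295 = 293 ms over log₂(8) = 3 bits.
b = 293 / 3 = 97.667 ms/bit, so 1/b = 10.239 bits/s.

10.24 bits/s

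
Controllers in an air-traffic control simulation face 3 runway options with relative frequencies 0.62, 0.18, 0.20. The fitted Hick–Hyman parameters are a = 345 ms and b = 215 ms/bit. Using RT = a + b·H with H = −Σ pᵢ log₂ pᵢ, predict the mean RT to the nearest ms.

H = 0.62·log₂(1/0.62) + 0.18·log₂(1/0.18) + 0.20·log₂(1/0.20) = 1.3373 bits.
RT = 345 + 215 × 1.3373 = 632.52 ms.

633 ms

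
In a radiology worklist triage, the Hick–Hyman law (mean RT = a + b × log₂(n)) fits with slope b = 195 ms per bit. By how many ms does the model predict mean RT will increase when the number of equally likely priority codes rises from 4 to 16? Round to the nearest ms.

390 ms

ΔRT = (a + b log₂ n₂) − (a + b log₂ n₁) = b·(log₂ n₂ − log₂ n₁).
log₂(16) − log₂(4) = log₂(16/4) = log₂(4) = 2.
ΔRT = 195 × 2.0000 = 390.000 ms.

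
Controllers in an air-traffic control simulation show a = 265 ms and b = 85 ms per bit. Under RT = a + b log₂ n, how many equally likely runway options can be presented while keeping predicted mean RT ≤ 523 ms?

Set 265 + 85·log₂ n ≤ 523 → log₂ n ≤ (523 − 265)/85 = 3.0353.
So n ≤ 2^3.0353 = 8.198; the largest integer n is 8.

8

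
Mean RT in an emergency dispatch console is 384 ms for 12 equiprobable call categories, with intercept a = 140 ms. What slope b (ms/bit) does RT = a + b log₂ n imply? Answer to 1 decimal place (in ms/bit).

68.1 ms/bit

log₂(12) = 3.5850 bits.
b = (RT − a)/log₂ n = (384 − 140) / 3.5850 = 68.062 ms/bit.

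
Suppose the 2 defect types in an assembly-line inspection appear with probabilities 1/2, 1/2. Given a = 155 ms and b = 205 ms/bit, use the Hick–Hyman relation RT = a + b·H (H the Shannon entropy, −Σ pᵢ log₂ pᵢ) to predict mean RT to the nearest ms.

Each term −pᵢ log₂ pᵢ: 0.5·1 + 0.5·1; summed, H = 1.000 bits.
Mean RT = a + bH = 155 + 205·1.000 = 360.00 ms.

360 ms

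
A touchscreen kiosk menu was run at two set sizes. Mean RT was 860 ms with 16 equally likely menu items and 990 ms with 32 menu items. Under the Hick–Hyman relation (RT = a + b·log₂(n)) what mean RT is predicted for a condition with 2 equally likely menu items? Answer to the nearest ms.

470 ms

Solve the two-equation system in a and b:
  b = (990 − 860) / (log₂ 32 − log₂ 16) = 130 / (5 − 4) = 130 ms/bit
  a = 860 − 130 × 4 = 340 ms
Then RT(2) = 340 + 130 × log₂ 2 = 340 + 130 × 1 ≈ 470.000 ms.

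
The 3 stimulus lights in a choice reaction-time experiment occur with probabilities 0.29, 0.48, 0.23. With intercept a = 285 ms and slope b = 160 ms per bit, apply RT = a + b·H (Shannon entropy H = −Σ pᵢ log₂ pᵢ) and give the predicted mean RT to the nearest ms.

527 ms

H = 0.29·log₂(1/0.29) + 0.48·log₂(1/0.48) + 0.23·log₂(1/0.23) = 1.5138 bits.
RT = 285 + 160 × 1.5138 = 527.21 ms.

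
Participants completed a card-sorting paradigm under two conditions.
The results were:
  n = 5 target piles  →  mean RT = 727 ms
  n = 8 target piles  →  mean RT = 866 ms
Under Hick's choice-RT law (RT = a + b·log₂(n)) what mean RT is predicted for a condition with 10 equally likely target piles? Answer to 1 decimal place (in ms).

932.0 ms

Fit slope and intercept:
  b = (866 − 727) / (log₂ 8 − log₂ 5) = 139 / (3 − 2.3219) = 204.993 ms/bit
  a = 727 − 204.993 × 2.3219 = 251.021 ms
Then RT(10) = 251.021 + 204.993 × log₂ 10 = 251.021 + 204.993 × 3.3219 ≈ 931.993 ms.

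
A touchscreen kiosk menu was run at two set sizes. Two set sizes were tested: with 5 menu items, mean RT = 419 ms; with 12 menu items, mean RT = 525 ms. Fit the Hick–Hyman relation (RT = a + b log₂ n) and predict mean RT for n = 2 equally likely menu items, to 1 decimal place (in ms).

308.1 ms

With log₂ n on the abscissa the relation is linear; from the two conditions:
  b = (525 − 419) / (log₂ 12 − log₂ 5) = 106 / (3.5850 − 2.3219) = 83.925 ms/bit
  a = 419 − 83.925 × 2.3219 = 224.132 ms
Then RT(2) = 224.132 + 83.925 × log₂ 2 = 224.132 + 83.925 × 1 ≈ 308.057 ms.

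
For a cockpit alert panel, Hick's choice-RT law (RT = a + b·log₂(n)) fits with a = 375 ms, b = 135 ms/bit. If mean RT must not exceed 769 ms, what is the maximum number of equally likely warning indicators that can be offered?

7

135·log₂ n ≤ 769 − 375 = 394, giving log₂ n ≤ 2.9185 and n ≤ 7.561. The largest whole number is 7.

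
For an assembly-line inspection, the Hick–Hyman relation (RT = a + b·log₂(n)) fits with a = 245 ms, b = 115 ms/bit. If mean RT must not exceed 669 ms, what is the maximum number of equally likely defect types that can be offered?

115·log₂ n ≤ 669 − 245 = 424, giving log₂ n ≤ 3.6870 and n ≤ 12.879. The largest whole number is 12.

12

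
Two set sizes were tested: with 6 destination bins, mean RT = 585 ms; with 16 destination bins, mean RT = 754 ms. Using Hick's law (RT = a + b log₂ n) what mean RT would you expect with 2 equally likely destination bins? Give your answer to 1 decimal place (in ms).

395.7 ms

RT is linear in log₂ n, so two points fix the line:
  b = (754 − 585) / (log₂ 16 − log₂ 6) = 169 / (4 − 2.5850) = 119.431 ms/bit
  a = 585 − 119.431 × 2.5850 = 276.274 ms
Then RT(2) = 276.274 + 119.431 × log₂ 2 = 276.274 + 119.431 × 1 ≈ 395.706 ms.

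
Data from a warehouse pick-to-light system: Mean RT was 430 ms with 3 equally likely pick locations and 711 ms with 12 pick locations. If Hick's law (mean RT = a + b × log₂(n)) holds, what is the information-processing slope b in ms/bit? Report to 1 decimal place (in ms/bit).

b = (RT₂ − RT₁)/(log₂ n₂ − log₂ n₁) = (711 − 430)/(3.5850 − 1.5850) = 140.500 ms/bit.

140.5 ms/bit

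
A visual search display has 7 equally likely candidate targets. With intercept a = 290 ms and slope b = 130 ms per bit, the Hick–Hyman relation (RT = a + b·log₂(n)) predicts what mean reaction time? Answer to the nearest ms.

log₂(7) = 2.8074 bits, so RT = 290 + 130 × 2.8074 ≈ 654.956 ms.

655 ms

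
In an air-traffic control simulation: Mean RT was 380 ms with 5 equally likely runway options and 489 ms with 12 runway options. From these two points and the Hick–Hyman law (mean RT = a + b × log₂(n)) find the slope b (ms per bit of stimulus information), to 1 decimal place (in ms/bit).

The slope on a log₂ axis is (489 − 380) / (3.5850 − 2.3219) = 86.300 ms/bit.

86.3 ms/bit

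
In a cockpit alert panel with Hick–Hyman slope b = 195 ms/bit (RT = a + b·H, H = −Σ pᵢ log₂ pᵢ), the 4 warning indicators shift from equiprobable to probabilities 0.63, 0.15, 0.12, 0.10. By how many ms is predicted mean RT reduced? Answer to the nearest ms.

92 ms

Equiprobable entropy H₀ = log₂ 4 = 2.0000 bits.
Skewed entropy H = −Σ pᵢ log₂ pᵢ = 1.5297 bits.
ΔRT = b·(H₀ − H) = 195 × 0.4703 = 91.70 ms.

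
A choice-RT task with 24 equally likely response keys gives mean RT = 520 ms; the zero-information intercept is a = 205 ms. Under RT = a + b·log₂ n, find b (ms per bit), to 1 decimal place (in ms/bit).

log₂(24) = 4.5850 bits.
b = (RT − a)/log₂ n = (520 − 205) / 4.5850 = 68.703 ms/bit.

68.7 ms/bit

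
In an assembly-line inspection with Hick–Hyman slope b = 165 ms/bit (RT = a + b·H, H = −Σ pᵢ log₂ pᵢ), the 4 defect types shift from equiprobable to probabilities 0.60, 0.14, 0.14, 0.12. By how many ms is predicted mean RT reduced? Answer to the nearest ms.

65 ms

The RT saving is b·ΔH. Equiprobable H₀ = log₂(4) = 2.0000 bits; with the given probabilities H = 1.6035 bits.
b·(H₀ − H) = 165 × (2.0000 − 1.6035) = 65.43 ms.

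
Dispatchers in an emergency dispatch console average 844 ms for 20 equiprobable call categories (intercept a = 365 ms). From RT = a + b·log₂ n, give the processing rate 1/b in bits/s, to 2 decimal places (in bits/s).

9.02 bits/s

b = (844 − 365)/log₂ 20 = 479/4.3219 = 110.830 ms per bit = 0.11083 s/bit; the reciprocal is 9.023 bits/s.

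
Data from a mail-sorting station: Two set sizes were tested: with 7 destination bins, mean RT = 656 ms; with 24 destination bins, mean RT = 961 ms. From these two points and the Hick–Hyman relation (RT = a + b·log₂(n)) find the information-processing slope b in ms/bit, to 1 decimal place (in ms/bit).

171.6 ms/bit

Slope: b = (961 − 656) / (log₂ 24 − log₂ 7) = 305/1.7776 = 171.579 ms/bit.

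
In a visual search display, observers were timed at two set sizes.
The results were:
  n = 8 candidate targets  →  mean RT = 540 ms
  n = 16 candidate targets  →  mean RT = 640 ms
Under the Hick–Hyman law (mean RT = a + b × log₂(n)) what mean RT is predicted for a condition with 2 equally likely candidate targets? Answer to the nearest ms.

340 ms

Solve the two-equation system in a and b:
  b = (640 − 540) / (log₂ 16 − log₂ 8) = 100 / (4 − 3) = 100 ms/bit
  a = 540 − 100 × 3 = 240 ms
Then RT(2) = 240 + 100 × log₂ 2 = 240 + 100 × 1 ≈ 340.000 ms.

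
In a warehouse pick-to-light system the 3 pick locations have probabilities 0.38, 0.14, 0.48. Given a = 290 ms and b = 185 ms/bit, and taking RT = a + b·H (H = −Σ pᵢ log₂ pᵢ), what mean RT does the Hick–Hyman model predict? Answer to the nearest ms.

Entropy contributions −pᵢ log₂ pᵢ: 0.5305, 0.3971, 0.5083; sum H = 1.4358 bits.
RT = a + bH = 290 + 185·1.4358 = 555.63 ms.

556 ms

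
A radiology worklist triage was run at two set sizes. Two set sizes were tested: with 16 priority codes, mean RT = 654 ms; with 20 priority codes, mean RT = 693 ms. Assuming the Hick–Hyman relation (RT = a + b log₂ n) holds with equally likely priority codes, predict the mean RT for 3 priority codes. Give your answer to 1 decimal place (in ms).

361.4 ms

Fit slope and intercept:
  b = (693 − 654) / (log₂ 20 − log₂ 16) = 39 / (4.3219 − 4) = 121.145 ms/bit
  a = 654 − 121.145 × 4 = 169.420 ms
Then RT(3) = 169.420 + 121.145 × log₂ 3 = 169.420 + 121.145 × 1.5850 ≈ 361.430 ms.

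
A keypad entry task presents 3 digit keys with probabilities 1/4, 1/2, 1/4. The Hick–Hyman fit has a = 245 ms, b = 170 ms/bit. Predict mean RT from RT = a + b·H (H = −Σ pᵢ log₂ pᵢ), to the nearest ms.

H = −Σ pᵢ log₂ pᵢ = 0.25·2 + 0.5·1 + 0.25·2 = 1.500 bits.
RT = 245 + 170 × 1.500 = 500.00 ms.

500 ms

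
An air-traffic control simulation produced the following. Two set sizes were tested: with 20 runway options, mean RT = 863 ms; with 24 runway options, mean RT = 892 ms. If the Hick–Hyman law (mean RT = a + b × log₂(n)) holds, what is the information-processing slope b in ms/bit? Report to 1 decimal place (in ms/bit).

110.3 ms/bit

The slope on a log₂ axis is (892 − 863) / (4.5850 − 4.3219) = 110.252 ms/bit.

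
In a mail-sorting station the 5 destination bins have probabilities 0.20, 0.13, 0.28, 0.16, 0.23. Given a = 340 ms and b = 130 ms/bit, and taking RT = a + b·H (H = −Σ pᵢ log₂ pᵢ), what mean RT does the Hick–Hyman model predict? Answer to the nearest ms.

635 ms

Entropy contributions −pᵢ log₂ pᵢ: 0.4644, 0.3826, 0.5142, 0.4230, 0.4877; sum H = 2.2719 bits.
RT = a + bH = 340 + 130·2.2719 = 635.35 ms.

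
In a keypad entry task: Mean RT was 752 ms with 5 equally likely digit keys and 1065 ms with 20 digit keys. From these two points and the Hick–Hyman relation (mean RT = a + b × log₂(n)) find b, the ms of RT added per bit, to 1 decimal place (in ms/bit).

b = (RT₂ − RT₁)/(log₂ n₂ − log₂ n₁) = (1065 − 752)/(4.3219 − 2.3219) = 156.500 ms/bit.

156.5 ms/bit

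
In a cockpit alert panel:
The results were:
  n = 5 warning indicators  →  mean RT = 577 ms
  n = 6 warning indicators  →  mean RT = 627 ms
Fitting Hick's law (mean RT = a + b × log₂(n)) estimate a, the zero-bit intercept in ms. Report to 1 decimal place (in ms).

135.6 ms

Slope: b = (627 − 577) / (log₂ 6 − log₂ 5) = 50/0.2630 = 190.089 ms/bit.
a = RT₁ − b·log₂ n₁ = 577 − 190.089 × 2.3219 = 135.627 ms.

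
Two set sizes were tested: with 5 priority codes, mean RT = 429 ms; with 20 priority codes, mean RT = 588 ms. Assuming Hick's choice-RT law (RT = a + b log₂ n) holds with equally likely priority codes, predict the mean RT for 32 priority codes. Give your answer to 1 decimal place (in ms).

641.9 ms

Fit slope and intercept:
  b = (588 − 429) / (log₂ 20 − log₂ 5) = 159 / (4.3219 − 2.3219) = 79.500 ms/bit
  a = 429 − 79.500 × 2.3219 = 244.407 ms
Then RT(32) = 244.407 + 79.500 × log₂ 32 = 244.407 + 79.500 × 5 ≈ 641.907 ms.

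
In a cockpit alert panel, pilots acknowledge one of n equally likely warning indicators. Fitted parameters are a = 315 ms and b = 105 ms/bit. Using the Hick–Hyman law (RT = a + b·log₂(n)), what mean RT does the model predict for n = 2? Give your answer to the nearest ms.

420 ms

log₂(2) = 1 bits, so RT = 315 + 105 × 1 ≈ 420.000 ms.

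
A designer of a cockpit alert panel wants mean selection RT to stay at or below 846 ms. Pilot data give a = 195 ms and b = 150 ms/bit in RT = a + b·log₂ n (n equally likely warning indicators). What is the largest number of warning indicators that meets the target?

Information budget: (846 − 195)/150 = 4.3400 bits, so n ≤ 2^4.3400 = 20.252 → at most 20.

20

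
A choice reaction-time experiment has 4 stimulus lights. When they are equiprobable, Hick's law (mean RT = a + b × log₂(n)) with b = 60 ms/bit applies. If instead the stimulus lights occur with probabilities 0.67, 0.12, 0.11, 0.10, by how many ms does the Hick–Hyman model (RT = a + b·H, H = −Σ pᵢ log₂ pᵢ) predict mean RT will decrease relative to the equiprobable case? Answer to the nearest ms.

34 ms

The RT saving is b·ΔH. Equiprobable H₀ = log₂(4) = 2.0000 bits; with the given probabilities H = 1.4367 bits.
b·(H₀ − H) = 60 × (2.0000 − 1.4367) = 33.80 ms.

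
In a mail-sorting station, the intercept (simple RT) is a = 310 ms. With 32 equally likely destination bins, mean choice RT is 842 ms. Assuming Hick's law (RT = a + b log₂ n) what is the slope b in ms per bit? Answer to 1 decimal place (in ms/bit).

106.4 ms/bit

log₂(32) = 5 bits.
b = (RT − a)/log₂ n = (842 − 310) / 5 = 106.400 ms/bit.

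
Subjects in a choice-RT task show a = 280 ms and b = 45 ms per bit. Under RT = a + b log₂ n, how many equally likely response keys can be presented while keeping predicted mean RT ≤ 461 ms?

Set 280 + 45·log₂ n ≤ 461 → log₂ n ≤ (461 − 280)/45 = 4.0222.
So n ≤ 2^4.0222 = 16.248; the largest integer n is 16.

16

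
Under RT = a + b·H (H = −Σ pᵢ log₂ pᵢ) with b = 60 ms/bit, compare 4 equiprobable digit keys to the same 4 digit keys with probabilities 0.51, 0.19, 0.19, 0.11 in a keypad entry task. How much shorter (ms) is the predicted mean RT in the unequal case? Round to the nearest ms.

The RT saving is b·ΔH. Equiprobable H₀ = log₂(4) = 2.0000 bits; with the given probabilities H = 1.7562 bits.
b·(H₀ − H) = 60 × (2.0000 − 1.7562) = 14.63 ms.

15 ms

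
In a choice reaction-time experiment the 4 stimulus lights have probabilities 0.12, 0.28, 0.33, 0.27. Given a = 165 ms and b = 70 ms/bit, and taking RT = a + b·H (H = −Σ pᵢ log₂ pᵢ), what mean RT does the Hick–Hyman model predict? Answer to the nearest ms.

299 ms

H = 0.12·log₂(1/0.12) + 0.28·log₂(1/0.28) + 0.33·log₂(1/0.33) + 0.27·log₂(1/0.27) = 1.9191 bits.
RT = 165 + 70 × 1.9191 = 299.34 ms.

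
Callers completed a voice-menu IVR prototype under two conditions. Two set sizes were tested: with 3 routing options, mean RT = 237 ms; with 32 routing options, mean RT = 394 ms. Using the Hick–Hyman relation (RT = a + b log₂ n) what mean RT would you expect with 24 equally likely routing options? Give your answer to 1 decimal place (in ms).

RT is linear in log₂ n, so two points fix the line:
  b = (394 − 237) / (log₂ 32 − log₂ 3) = 157 / (5 − 1.5850) = 45.973 ms/bit
  a = 237 − 45.973 × 1.5850 = 164.134 ms
Then RT(24) = 164.134 + 45.973 × log₂ 24 = 164.134 + 45.973 × 4.5850 ≈ 374.919 ms.

374.9 ms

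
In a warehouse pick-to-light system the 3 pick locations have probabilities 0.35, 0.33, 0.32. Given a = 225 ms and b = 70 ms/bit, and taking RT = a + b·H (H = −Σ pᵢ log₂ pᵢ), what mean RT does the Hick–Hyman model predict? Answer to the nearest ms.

H = 0.35·log₂(1/0.35) + 0.33·log₂(1/0.33) + 0.32·log₂(1/0.32) = 1.5840 bits.
RT = 225 + 70 × 1.5840 = 335.88 ms.

336 ms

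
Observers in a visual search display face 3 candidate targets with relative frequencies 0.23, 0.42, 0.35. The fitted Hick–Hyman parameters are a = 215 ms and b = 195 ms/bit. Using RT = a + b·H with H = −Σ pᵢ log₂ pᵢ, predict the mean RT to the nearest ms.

H = 0.23·log₂(1/0.23) + 0.42·log₂(1/0.42) + 0.35·log₂(1/0.35) = 1.5434 bits.
RT = 215 + 195 × 1.5434 = 515.97 ms.

516 ms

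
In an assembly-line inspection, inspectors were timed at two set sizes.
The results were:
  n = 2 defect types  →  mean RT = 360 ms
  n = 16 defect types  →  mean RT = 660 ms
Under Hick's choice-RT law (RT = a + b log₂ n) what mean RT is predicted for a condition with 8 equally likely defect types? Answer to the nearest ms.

RT is linear in log₂ n, so two points fix the line:
  b = (660 − 360) / (log₂ 16 − log₂ 2) = 300 / (4 − 1) = 100 ms/bit
  a = 360 − 100 × 1 = 260 ms
Then RT(8) = 260 + 100 × log₂ 8 = 260 + 100 × 3 ≈ 560.000 ms.

560 ms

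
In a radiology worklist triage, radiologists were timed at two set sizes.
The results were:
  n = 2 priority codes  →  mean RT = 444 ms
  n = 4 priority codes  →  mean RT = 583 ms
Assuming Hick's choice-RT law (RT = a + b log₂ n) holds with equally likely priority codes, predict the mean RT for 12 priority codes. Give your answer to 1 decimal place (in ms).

With log₂ n on the abscissa the relation is linear; from the two conditions:
  b = (583 − 444) / (log₂ 4 − log₂ 2) = 139 / (2 − 1) = 139.000 ms/bit
  a = 444 − 139.000 × 1 = 305.000 ms
Then RT(12) = 305.000 + 139.000 × log₂ 12 = 305.000 + 139.000 × 3.5850 ≈ 803.310 ms.

803.3 ms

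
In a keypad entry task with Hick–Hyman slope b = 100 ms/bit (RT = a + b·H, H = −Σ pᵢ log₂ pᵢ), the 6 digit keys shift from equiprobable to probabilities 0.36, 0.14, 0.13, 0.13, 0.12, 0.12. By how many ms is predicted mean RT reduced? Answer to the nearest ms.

16 ms

The RT saving is b·ΔH. Equiprobable H₀ = log₂(6) = 2.5850 bits; with the given probabilities H = 2.4271 bits.
b·(H₀ − H) = 100 × (2.5850 − 2.4271) = 15.78 ms.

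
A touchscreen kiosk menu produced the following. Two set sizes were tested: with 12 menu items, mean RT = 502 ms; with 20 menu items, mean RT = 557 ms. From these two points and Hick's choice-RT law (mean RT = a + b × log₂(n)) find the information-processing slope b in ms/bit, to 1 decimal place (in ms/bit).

74.6 ms/bit

Slope: b = (557 − 502) / (log₂ 20 − log₂ 12) = 55/0.7370 = 74.630 ms/bit.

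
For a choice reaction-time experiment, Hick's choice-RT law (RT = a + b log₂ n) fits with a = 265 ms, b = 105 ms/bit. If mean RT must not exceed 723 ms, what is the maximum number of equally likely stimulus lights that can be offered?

20

Information budget: (723 − 265)/105 = 4.3619 bits, so n ≤ 2^4.3619 = 20.562 → at most 20.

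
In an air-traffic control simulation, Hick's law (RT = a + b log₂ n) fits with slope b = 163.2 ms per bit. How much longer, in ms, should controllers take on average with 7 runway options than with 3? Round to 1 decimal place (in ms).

199.5 ms

ΔRT = (a + b log₂ n₂) − (a + b log₂ n₁) = b·(log₂ n₂ − log₂ n₁).
log₂(7) − log₂(3) = 2.8074 − 1.5850 = 1.2224.
ΔRT = 163.2 × 1.2224 = 199.494 ms.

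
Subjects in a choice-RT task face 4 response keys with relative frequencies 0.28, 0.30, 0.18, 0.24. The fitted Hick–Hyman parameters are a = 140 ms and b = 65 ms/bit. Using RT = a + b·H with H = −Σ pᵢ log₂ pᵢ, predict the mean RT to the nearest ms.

H = 0.28·log₂(1/0.28) + 0.30·log₂(1/0.30) + 0.18·log₂(1/0.18) + 0.24·log₂(1/0.24) = 1.9748 bits.
RT = 140 + 65 × 1.9748 = 268.36 ms.

268 ms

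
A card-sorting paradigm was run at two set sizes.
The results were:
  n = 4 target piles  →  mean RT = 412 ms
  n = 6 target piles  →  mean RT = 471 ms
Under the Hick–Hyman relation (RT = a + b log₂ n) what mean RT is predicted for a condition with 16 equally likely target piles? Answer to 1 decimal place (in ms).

613.7 ms

RT is linear in log₂ n, so two points fix the line:
  b = (471 − 412) / (log₂ 6 − log₂ 4) = 59 / (2.5850 − 2) = 100.861 ms/bit
  a = 412 − 100.861 × 2 = 210.278 ms
Then RT(16) = 210.278 + 100.861 × log₂ 16 = 210.278 + 100.861 × 4 ≈ 613.722 ms.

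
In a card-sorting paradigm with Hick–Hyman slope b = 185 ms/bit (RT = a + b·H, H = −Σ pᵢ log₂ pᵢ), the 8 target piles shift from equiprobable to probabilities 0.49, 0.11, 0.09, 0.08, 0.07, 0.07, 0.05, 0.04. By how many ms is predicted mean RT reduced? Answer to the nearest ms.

111 ms

Equiprobable entropy H₀ = log₂ 8 = 3.0000 bits.
Skewed entropy H = −Σ pᵢ log₂ pᵢ = 2.3977 bits.
ΔRT = b·(H₀ − H) = 185 × 0.6023 = 111.43 ms.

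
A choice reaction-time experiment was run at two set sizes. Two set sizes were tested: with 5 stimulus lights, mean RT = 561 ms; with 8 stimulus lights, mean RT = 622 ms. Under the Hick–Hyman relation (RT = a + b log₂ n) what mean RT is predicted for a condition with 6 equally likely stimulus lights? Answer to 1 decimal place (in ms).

584.7 ms

Fit slope and intercept:
  b = (622 − 561) / (log₂ 8 − log₂ 5) = 61 / (3 − 2.3219) = 89.961 ms/bit
  a = 561 − 89.961 × 2.3219 = 352.117 ms
Then RT(6) = 352.117 + 89.961 × log₂ 6 = 352.117 + 89.961 × 2.5850 ≈ 584.663 ms.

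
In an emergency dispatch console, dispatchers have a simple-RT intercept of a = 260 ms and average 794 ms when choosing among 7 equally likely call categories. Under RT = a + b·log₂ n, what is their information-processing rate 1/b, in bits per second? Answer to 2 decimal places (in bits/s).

5.26 bits/s

b = (794 − 260)/log₂ 7 = 534/2.8074 = 190.215 ms per bit = 0.19021 s/bit; the reciprocal is 5.257 bits/s.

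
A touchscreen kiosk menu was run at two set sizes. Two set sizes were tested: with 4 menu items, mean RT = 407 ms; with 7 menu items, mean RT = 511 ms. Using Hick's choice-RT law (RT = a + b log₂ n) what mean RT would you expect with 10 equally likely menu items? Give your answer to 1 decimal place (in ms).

577.3 ms

With log₂ n on the abscissa the relation is linear; from the two conditions:
  b = (511 − 407) / (log₂ 7 − log₂ 4) = 104 / (2.8074 − 2) = 128.816 ms/bit
  a = 407 − 128.816 × 2 = 149.369 ms
Then RT(10) = 149.369 + 128.816 × log₂ 10 = 149.369 + 128.816 × 3.3219 ≈ 577.285 ms.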